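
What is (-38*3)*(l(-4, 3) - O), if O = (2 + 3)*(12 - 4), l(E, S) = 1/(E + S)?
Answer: 4674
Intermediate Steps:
O = 40 (O = 5*8 = 40)
(-38*3)*(l(-4, 3) - O) = (-38*3)*(1/(-4 + 3) - 1*40) = -114*(1/(-1) - 40) = -114*(-1 - 40) = -114*(-41) = 4674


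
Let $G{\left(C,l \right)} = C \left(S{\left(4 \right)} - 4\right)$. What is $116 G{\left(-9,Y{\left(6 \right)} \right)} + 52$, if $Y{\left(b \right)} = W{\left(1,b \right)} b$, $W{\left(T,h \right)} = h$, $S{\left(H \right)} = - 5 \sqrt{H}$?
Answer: $14668$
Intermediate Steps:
$Y{\left(b \right)} = b^{2}$ ($Y{\left(b \right)} = b b = b^{2}$)
$G{\left(C,l \right)} = - 14 C$ ($G{\left(C,l \right)} = C \left(- 5 \sqrt{4} - 4\right) = C \left(\left(-5\right) 2 - 4\right) = C \left(-10 - 4\right) = C \left(-14\right) = - 14 C$)
$116 G{\left(-9,Y{\left(6 \right)} \right)} + 52 = 116 \left(\left(-14\right) \left(-9\right)\right) + 52 = 116 \cdot 126 + 52 = 14616 + 52 = 14668$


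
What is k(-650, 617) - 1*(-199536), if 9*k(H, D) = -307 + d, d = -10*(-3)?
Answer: 1795547/9 ≈ 1.9951e+5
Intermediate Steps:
d = 30
k(H, D) = -277/9 (k(H, D) = (-307 + 30)/9 = (⅑)*(-277) = -277/9)
k(-650, 617) - 1*(-199536) = -277/9 - 1*(-199536) = -277/9 + 199536 = 1795547/9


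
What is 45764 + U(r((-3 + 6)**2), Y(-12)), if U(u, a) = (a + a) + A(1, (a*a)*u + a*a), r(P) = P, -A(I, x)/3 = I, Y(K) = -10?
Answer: 45741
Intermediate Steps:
A(I, x) = -3*I
U(u, a) = -3 + 2*a (U(u, a) = (a + a) - 3*1 = 2*a - 3 = -3 + 2*a)
45764 + U(r((-3 + 6)**2), Y(-12)) = 45764 + (-3 + 2*(-10)) = 45764 + (-3 - 20) = 45764 - 23 = 45741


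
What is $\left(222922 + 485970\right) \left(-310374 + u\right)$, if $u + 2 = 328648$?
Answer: $12952874624$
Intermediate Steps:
$u = 328646$ ($u = -2 + 328648 = 328646$)
$\left(222922 + 485970\right) \left(-310374 + u\right) = \left(222922 + 485970\right) \left(-310374 + 328646\right) = 708892 \cdot 18272 = 12952874624$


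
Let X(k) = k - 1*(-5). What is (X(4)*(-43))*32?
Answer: -12384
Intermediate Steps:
X(k) = 5 + k (X(k) = k + 5 = 5 + k)
(X(4)*(-43))*32 = ((5 + 4)*(-43))*32 = (9*(-43))*32 = -387*32 = -12384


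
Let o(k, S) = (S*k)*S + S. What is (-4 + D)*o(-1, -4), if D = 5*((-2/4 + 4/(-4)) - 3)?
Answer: 530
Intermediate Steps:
o(k, S) = S + k*S² (o(k, S) = k*S² + S = S + k*S²)
D = -45/2 (D = 5*((-2*¼ + 4*(-¼)) - 3) = 5*((-½ - 1) - 3) = 5*(-3/2 - 3) = 5*(-9/2) = -45/2 ≈ -22.500)
(-4 + D)*o(-1, -4) = (-4 - 45/2)*(-4*(1 - 4*(-1))) = -(-106)*(1 + 4) = -(-106)*5 = -53/2*(-20) = 530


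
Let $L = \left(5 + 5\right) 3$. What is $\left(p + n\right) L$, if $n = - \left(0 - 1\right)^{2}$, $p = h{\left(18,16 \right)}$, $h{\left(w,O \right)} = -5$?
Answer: $-180$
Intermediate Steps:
$p = -5$
$L = 30$ ($L = 10 \cdot 3 = 30$)
$n = -1$ ($n = - \left(-1\right)^{2} = \left(-1\right) 1 = -1$)
$\left(p + n\right) L = \left(-5 - 1\right) 30 = \left(-6\right) 30 = -180$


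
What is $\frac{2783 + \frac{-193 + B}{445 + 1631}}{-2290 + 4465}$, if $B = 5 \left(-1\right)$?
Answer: $\frac{192577}{150510} \approx 1.2795$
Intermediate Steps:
$B = -5$
$\frac{2783 + \frac{-193 + B}{445 + 1631}}{-2290 + 4465} = \frac{2783 + \frac{-193 - 5}{445 + 1631}}{-2290 + 4465} = \frac{2783 - \frac{198}{2076}}{2175} = \left(2783 - \frac{33}{346}\right) \frac{1}{2175} = \frac{962885}{346} \cdot \frac{1}{2175} = \frac{192577}{150510}$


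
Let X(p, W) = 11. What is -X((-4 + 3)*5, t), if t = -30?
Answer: -11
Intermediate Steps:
-X((-4 + 3)*5, t) = -1*11 = -11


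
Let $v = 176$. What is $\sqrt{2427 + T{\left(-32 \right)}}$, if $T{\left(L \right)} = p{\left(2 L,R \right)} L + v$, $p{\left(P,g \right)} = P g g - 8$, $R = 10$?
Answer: $\sqrt{207659} \approx 455.7$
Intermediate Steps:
$p{\left(P,g \right)} = -8 + P g^{2}$ ($p{\left(P,g \right)} = P g^{2} - 8 = -8 + P g^{2}$)
$T{\left(L \right)} = 176 + L \left(-8 + 200 L\right)$ ($T{\left(L \right)} = \left(-8 + 2 L 10^{2}\right) L + 176 = \left(-8 + 2 L 100\right) L + 176 = \left(-8 + 200 L\right) L + 176 = L \left(-8 + 200 L\right) + 176 = 176 + L \left(-8 + 200 L\right)$)
$\sqrt{2427 + T{\left(-32 \right)}} = \sqrt{2427 + \left(176 + 8 \left(-32\right) \left(-1 + 25 \left(-32\right)\right)\right)} = \sqrt{2427 + \left(176 + 8 \left(-32\right) \left(-1 - 800\right)\right)} = \sqrt{2427 + \left(176 + 8 \left(-32\right) \left(-801\right)\right)} = \sqrt{2427 + \left(176 + 205056\right)} = \sqrt{2427 + 205232} = \sqrt{207659}$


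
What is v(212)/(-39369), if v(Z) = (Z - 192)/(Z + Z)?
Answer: -5/4173114 ≈ -1.1981e-6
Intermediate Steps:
v(Z) = (-192 + Z)/(2*Z) (v(Z) = (-192 + Z)/((2*Z)) = (-192 + Z)*(1/(2*Z)) = (-192 + Z)/(2*Z))
v(212)/(-39369) = ((½)*(-192 + 212)/212)/(-39369) = ((½)*(1/212)*20)*(-1/39369) = (5/106)*(-1/39369) = -5/4173114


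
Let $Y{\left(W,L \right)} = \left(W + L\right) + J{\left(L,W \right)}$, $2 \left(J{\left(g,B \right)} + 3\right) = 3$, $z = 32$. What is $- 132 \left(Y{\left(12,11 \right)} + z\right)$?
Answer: $-7062$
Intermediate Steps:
$J{\left(g,B \right)} = - \frac{3}{2}$ ($J{\left(g,B \right)} = -3 + \frac{1}{2} \cdot 3 = -3 + \frac{3}{2} = - \frac{3}{2}$)
$Y{\left(W,L \right)} = - \frac{3}{2} + L + W$ ($Y{\left(W,L \right)} = \left(W + L\right) - \frac{3}{2} = \left(L + W\right) - \frac{3}{2} = - \frac{3}{2} + L + W$)
$- 132 \left(Y{\left(12,11 \right)} + z\right) = - 132 \left(\left(- \frac{3}{2} + 11 + 12\right) + 32\right) = - 132 \left(\frac{43}{2} + 32\right) = \left(-132\right) \frac{107}{2} = -7062$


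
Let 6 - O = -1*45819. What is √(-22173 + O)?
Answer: 18*√73 ≈ 153.79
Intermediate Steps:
O = 45825 (O = 6 - (-1)*45819 = 6 - 1*(-45819) = 6 + 45819 = 45825)
√(-22173 + O) = √(-22173 + 45825) = √23652 = 18*√73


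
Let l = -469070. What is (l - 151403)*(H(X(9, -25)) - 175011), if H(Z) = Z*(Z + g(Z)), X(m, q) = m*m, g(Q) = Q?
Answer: 100447753497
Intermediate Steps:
X(m, q) = m²
H(Z) = 2*Z² (H(Z) = Z*(Z + Z) = Z*(2*Z) = 2*Z²)
(l - 151403)*(H(X(9, -25)) - 175011) = (-469070 - 151403)*(2*(9²)² - 175011) = -620473*(2*81² - 175011) = -620473*(2*6561 - 175011) = -620473*(13122 - 175011) = -620473*(-161889) = 100447753497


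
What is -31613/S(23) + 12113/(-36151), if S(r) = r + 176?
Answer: -1145252050/7194049 ≈ -159.19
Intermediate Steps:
S(r) = 176 + r
-31613/S(23) + 12113/(-36151) = -31613/(176 + 23) + 12113/(-36151) = -31613/199 + 12113*(-1/36151) = -31613*1/199 - 12113/36151 = -31613/199 - 12113/36151 = -1145252050/7194049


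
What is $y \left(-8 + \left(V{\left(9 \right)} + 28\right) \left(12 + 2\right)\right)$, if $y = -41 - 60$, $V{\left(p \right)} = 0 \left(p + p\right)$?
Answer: $-38784$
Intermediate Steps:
$V{\left(p \right)} = 0$ ($V{\left(p \right)} = 0 \cdot 2 p = 0$)
$y = -101$ ($y = -41 - 60 = -101$)
$y \left(-8 + \left(V{\left(9 \right)} + 28\right) \left(12 + 2\right)\right) = - 101 \left(-8 + \left(0 + 28\right) \left(12 + 2\right)\right) = - 101 \left(-8 + 28 \cdot 14\right) = - 101 \left(-8 + 392\right) = \left(-101\right) 384 = -38784$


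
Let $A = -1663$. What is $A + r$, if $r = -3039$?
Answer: $-4702$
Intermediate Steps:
$A + r = -1663 - 3039 = -4702$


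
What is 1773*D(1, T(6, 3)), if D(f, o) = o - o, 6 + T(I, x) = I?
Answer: 0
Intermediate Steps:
T(I, x) = -6 + I
D(f, o) = 0
1773*D(1, T(6, 3)) = 1773*0 = 0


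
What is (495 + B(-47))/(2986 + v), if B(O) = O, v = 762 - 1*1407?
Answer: 448/2341 ≈ 0.19137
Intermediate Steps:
v = -645 (v = 762 - 1407 = -645)
(495 + B(-47))/(2986 + v) = (495 - 47)/(2986 - 645) = 448/2341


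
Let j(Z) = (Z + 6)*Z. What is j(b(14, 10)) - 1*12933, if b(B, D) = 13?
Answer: -12686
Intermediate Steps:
j(Z) = Z*(6 + Z) (j(Z) = (6 + Z)*Z = Z*(6 + Z))
j(b(14, 10)) - 1*12933 = 13*(6 + 13) - 1*12933 = 13*19 - 12933 = 247 - 12933 = -12686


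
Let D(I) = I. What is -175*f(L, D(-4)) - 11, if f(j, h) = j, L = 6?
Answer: -1061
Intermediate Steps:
-175*f(L, D(-4)) - 11 = -175*6 - 11 = -1050 - 11 = -1061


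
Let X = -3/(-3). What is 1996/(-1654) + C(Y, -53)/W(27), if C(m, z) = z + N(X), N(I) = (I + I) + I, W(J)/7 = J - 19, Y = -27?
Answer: -48619/23156 ≈ -2.0996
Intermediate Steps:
W(J) = -133 + 7*J (W(J) = 7*(J - 19) = 7*(-19 + J) = -133 + 7*J)
X = 1 (X = -3*(-⅓) = 1)
N(I) = 3*I (N(I) = 2*I + I = 3*I)
C(m, z) = 3 + z (C(m, z) = z + 3*1 = z + 3 = 3 + z)
1996/(-1654) + C(Y, -53)/W(27) = 1996/(-1654) + (3 - 53)/(-133 + 7*27) = 1996*(-1/1654) - 50/(-133 + 189) = -998/827 - 50/56 = -998/827 - 50*1/56 = -998/827 - 25/28 = -48619/23156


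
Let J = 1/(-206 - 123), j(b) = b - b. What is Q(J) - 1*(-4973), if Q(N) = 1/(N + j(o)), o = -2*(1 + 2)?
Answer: 4644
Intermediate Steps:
o = -6 (o = -2*3 = -6)
j(b) = 0
J = -1/329 (J = 1/(-329) = -1/329 ≈ -0.0030395)
Q(N) = 1/N (Q(N) = 1/(N + 0) = 1/N)
Q(J) - 1*(-4973) = 1/(-1/329) - 1*(-4973) = -329 + 4973 = 4644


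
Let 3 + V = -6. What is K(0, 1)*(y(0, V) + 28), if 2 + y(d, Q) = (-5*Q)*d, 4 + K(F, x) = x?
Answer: -78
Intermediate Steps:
V = -9 (V = -3 - 6 = -9)
K(F, x) = -4 + x
y(d, Q) = -2 - 5*Q*d (y(d, Q) = -2 + (-5*Q)*d = -2 - 5*Q*d)
K(0, 1)*(y(0, V) + 28) = (-4 + 1)*((-2 - 5*(-9)*0) + 28) = -3*((-2 + 0) + 28) = -3*(-2 + 28) = -3*26 = -78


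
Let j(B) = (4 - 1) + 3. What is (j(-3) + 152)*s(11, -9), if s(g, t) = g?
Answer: 1738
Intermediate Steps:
j(B) = 6 (j(B) = 3 + 3 = 6)
(j(-3) + 152)*s(11, -9) = (6 + 152)*11 = 158*11 = 1738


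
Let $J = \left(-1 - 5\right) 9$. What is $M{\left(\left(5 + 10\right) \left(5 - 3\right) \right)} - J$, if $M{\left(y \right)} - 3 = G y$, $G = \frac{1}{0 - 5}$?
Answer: $51$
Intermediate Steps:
$G = - \frac{1}{5}$ ($G = \frac{1}{-5} = - \frac{1}{5} \approx -0.2$)
$M{\left(y \right)} = 3 - \frac{y}{5}$
$J = -54$ ($J = \left(-6\right) 9 = -54$)
$M{\left(\left(5 + 10\right) \left(5 - 3\right) \right)} - J = \left(3 - \frac{\left(5 + 10\right) \left(5 - 3\right)}{5}\right) - -54 = \left(3 - \frac{15 \cdot 2}{5}\right) + 54 = \left(3 - 6\right) + 54 = -3 + 54 = 51$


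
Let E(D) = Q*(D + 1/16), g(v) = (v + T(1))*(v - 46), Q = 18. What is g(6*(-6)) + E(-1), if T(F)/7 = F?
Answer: 18889/8 ≈ 2361.1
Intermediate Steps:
T(F) = 7*F
g(v) = (-46 + v)*(7 + v) (g(v) = (v + 7*1)*(v - 46) = (v + 7)*(-46 + v) = (7 + v)*(-46 + v) = (-46 + v)*(7 + v))
E(D) = 9/8 + 18*D (E(D) = 18*(D + 1/16) = 18*(1/16 + D) = 9/8 + 18*D)
g(6*(-6)) + E(-1) = (-322 + (6*(-6))² - 234*(-6)) + (9/8 + 18*(-1)) = (-322 + (-36)² - 39*(-36)) + (9/8 - 18) = (-322 + 1296 + 1404) - 135/8 = 2378 - 135/8 = 18889/8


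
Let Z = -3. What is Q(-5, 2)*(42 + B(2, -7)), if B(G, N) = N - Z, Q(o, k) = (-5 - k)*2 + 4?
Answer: -380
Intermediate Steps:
Q(o, k) = -6 - 2*k (Q(o, k) = (-10 - 2*k) + 4 = -6 - 2*k)
B(G, N) = 3 + N (B(G, N) = N - 1*(-3) = N + 3 = 3 + N)
Q(-5, 2)*(42 + B(2, -7)) = (-6 - 2*2)*(42 + (3 - 7)) = (-6 - 4)*(42 - 4) = -10*38 = -380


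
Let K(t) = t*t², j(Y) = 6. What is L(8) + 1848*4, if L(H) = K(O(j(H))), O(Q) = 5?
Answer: 7517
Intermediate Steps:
K(t) = t³
L(H) = 125 (L(H) = 5³ = 125)
L(8) + 1848*4 = 125 + 1848*4 = 125 + 7392 = 7517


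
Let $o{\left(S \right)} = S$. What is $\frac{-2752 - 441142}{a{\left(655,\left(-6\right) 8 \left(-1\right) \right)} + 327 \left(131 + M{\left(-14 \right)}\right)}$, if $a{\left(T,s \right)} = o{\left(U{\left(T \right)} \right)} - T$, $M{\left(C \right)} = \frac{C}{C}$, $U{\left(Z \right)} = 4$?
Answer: $- \frac{443894}{42513} \approx -10.441$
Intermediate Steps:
$M{\left(C \right)} = 1$
$a{\left(T,s \right)} = 4 - T$
$\frac{-2752 - 441142}{a{\left(655,\left(-6\right) 8 \left(-1\right) \right)} + 327 \left(131 + M{\left(-14 \right)}\right)} = \frac{-2752 - 441142}{\left(4 - 655\right) + 327 \left(131 + 1\right)} = - \frac{443894}{\left(4 - 655\right) + 327 \cdot 132} = - \frac{443894}{-651 + 43164} = - \frac{443894}{42513}$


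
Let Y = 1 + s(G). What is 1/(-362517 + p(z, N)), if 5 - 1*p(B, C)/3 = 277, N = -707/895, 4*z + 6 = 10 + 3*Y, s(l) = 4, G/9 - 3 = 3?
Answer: -1/363333 ≈ -2.7523e-6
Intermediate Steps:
G = 54 (G = 27 + 9*3 = 27 + 27 = 54)
Y = 5 (Y = 1 + 4 = 5)
z = 19/4 (z = -3/2 + (10 + 3*5)/4 = -3/2 + (10 + 15)/4 = -3/2 + (1/4)*25 = -3/2 + 25/4 = 19/4 ≈ 4.7500)
N = -707/895 (N = -707*1/895 = -707/895 ≈ -0.78994)
p(B, C) = -816 (p(B, C) = 15 - 3*277 = 15 - 831 = -816)
1/(-362517 + p(z, N)) = 1/(-362517 - 816) = 1/(-363333) = -1/363333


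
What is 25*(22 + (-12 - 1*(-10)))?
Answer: 500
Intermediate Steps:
25*(22 + (-12 - 1*(-10))) = 25*(22 + (-12 + 10)) = 25*(22 - 2) = 25*20 = 500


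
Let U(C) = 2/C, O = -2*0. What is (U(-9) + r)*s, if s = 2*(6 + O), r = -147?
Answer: -5300/3 ≈ -1766.7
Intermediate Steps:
O = 0
s = 12 (s = 2*(6 + 0) = 2*6 = 12)
(U(-9) + r)*s = (2/(-9) - 147)*12 = (2*(-1/9) - 147)*12 = (-2/9 - 147)*12 = -1325/9*12 = -5300/3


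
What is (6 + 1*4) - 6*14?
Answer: -74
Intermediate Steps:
(6 + 1*4) - 6*14 = (6 + 4) - 84 = 10 - 84 = -74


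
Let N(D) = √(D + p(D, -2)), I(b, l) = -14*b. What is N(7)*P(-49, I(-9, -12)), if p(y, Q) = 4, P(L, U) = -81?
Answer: -81*√11 ≈ -268.65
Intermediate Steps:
N(D) = √(4 + D) (N(D) = √(D + 4) = √(4 + D))
N(7)*P(-49, I(-9, -12)) = √(4 + 7)*(-81) = √11*(-81) = -81*√11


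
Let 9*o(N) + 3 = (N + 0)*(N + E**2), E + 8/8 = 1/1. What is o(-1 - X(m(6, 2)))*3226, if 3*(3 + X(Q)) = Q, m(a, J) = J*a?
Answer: 3226/9 ≈ 358.44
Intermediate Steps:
E = 0 (E = -1 + 1/1 = -1 + 1*1 = -1 + 1 = 0)
X(Q) = -3 + Q/3
o(N) = -1/3 + N**2/9 (o(N) = -1/3 + ((N + 0)*(N + 0**2))/9 = -1/3 + (N*(N + 0))/9 = -1/3 + (N*N)/9 = -1/3 + N**2/9)
o(-1 - X(m(6, 2)))*3226 = (-1/3 + (-1 - (-3 + (2*6)/3))**2/9)*3226 = (-1/3 + (-1 - (-3 + (1/3)*12))**2/9)*3226 = (-1/3 + (-1 - (-3 + 4))**2/9)*3226 = (-1/3 + (-1 - 1*1)**2/9)*3226 = (-1/3 + (-1 - 1)**2/9)*3226 = (-1/3 + (1/9)*(-2)**2)*3226 = (-1/3 + (1/9)*4)*3226 = (-1/3 + 4/9)*3226 = (1/9)*3226 = 3226/9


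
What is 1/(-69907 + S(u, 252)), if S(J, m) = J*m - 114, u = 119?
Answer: -1/40033 ≈ -2.4979e-5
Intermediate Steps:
S(J, m) = -114 + J*m
1/(-69907 + S(u, 252)) = 1/(-69907 + (-114 + 119*252)) = 1/(-69907 + (-114 + 29988)) = 1/(-69907 + 29874) = 1/(-40033) = -1/40033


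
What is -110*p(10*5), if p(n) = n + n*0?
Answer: -5500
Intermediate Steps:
p(n) = n (p(n) = n + 0 = n)
-110*p(10*5) = -1100*5 = -110*50 = -5500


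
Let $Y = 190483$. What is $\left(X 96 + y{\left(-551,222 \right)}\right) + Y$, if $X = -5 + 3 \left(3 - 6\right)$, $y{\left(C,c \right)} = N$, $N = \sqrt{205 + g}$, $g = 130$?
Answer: $189139 + \sqrt{335} \approx 1.8916 \cdot 10^{5}$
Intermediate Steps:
$N = \sqrt{335}$ ($N = \sqrt{205 + 130} = \sqrt{335} \approx 18.303$)
$y{\left(C,c \right)} = \sqrt{335}$
$X = -14$ ($X = -5 + 3 \left(3 - 6\right) = -5 + 3 \left(-3\right) = -5 - 9 = -14$)
$\left(X 96 + y{\left(-551,222 \right)}\right) + Y = \left(\left(-14\right) 96 + \sqrt{335}\right) + 190483 = \left(-1344 + \sqrt{335}\right) + 190483 = 189139 + \sqrt{335}$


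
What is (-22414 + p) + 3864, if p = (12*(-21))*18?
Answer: -23086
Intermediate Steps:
p = -4536 (p = -252*18 = -4536)
(-22414 + p) + 3864 = (-22414 - 4536) + 3864 = -26950 + 3864 = -23086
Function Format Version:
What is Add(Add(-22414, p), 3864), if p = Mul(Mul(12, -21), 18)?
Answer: -23086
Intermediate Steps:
p = -4536 (p = Mul(-252, 18) = -4536)
Add(Add(-22414, p), 3864) = Add(Add(-22414, -4536), 3864) = Add(-26950, 3864) = -23086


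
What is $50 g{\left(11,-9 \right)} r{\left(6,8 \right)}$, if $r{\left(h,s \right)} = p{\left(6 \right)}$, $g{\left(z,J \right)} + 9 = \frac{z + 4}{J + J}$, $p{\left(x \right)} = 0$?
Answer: $0$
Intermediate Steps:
$g{\left(z,J \right)} = -9 + \frac{4 + z}{2 J}$ ($g{\left(z,J \right)} = -9 + \frac{z + 4}{J + J} = -9 + \frac{4 + z}{2 J}$)
$r{\left(h,s \right)} = 0$
$50 g{\left(11,-9 \right)} r{\left(6,8 \right)} = 50 \frac{4 + 11 - -162}{2 \left(-9\right)} 0 = 50 \cdot \frac{1}{2} \left(- \frac{1}{9}\right) \left(4 + 11 + 162\right) 0 = 50 \cdot \frac{1}{2} \left(- \frac{1}{9}\right) 177 \cdot 0 = 50 \left(- \frac{59}{6}\right) 0 = \left(- \frac{1475}{3}\right) 0 = 0$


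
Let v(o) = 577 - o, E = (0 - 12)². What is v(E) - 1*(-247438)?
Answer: 247871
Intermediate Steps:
E = 144 (E = (-12)² = 144)
v(E) - 1*(-247438) = (577 - 1*144) - 1*(-247438) = (577 - 144) + 247438 = 433 + 247438 = 247871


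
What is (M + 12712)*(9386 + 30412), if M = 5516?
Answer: 725437944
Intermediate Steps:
(M + 12712)*(9386 + 30412) = (5516 + 12712)*(9386 + 30412) = 18228*39798 = 725437944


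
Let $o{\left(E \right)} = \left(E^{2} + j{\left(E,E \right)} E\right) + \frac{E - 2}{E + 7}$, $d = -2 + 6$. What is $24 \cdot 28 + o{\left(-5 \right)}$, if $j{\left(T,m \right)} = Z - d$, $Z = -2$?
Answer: $\frac{1447}{2} \approx 723.5$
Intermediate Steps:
$d = 4$
$j{\left(T,m \right)} = -6$ ($j{\left(T,m \right)} = -2 - 4 = -6$)
$o{\left(E \right)} = E^{2} - 6 E + \frac{-2 + E}{7 + E}$ ($o{\left(E \right)} = \left(E^{2} - 6 E\right) + \frac{E - 2}{E + 7} = \left(E^{2} - 6 E\right) + \frac{-2 + E}{7 + E} = E^{2} - 6 E + \frac{-2 + E}{7 + E}$)
$24 \cdot 28 + o{\left(-5 \right)} = 24 \cdot 28 + \frac{-2 + \left(-5\right)^{2} + \left(-5\right)^{3} - -205}{7 - 5} = 672 + \frac{-2 + 25 - 125 + 205}{2} = 672 + \frac{1}{2} \cdot 103 = 672 + \frac{103}{2} = \frac{1447}{2}$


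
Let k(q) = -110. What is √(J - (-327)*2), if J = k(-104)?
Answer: 4*√34 ≈ 23.324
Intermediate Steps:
J = -110
√(J - (-327)*2) = √(-110 - (-327)*2) = √(-110 - 1*(-654)) = √(-110 + 654) = √544 = 4*√34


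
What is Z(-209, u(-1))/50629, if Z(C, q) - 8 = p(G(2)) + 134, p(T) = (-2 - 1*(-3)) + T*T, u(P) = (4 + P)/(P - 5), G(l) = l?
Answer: 147/50629 ≈ 0.0029035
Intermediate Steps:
u(P) = (4 + P)/(-5 + P)
p(T) = 1 + T² (p(T) = (-2 + 3) + T² = 1 + T²)
Z(C, q) = 147 (Z(C, q) = 8 + ((1 + 2²) + 134) = 8 + ((1 + 4) + 134) = 8 + (5 + 134) = 8 + 139 = 147)
Z(-209, u(-1))/50629 = 147/50629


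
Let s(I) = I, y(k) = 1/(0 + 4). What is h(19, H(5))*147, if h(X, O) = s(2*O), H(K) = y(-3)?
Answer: 147/2 ≈ 73.500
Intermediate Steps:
y(k) = ¼ (y(k) = 1/4 = ¼)
H(K) = ¼
h(X, O) = 2*O
h(19, H(5))*147 = (2*(¼))*147 = (½)*147 = 147/2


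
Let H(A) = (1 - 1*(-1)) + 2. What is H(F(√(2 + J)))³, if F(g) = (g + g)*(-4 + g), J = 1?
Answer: 64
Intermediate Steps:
F(g) = 2*g*(-4 + g) (F(g) = (2*g)*(-4 + g) = 2*g*(-4 + g))
H(A) = 4 (H(A) = (1 + 1) + 2 = 2 + 2 = 4)
H(F(√(2 + J)))³ = 4³ = 64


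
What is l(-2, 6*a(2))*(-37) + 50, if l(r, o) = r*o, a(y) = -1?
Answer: -394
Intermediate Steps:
l(r, o) = o*r
l(-2, 6*a(2))*(-37) + 50 = ((6*(-1))*(-2))*(-37) + 50 = -6*(-2)*(-37) + 50 = 12*(-37) + 50 = -444 + 50 = -394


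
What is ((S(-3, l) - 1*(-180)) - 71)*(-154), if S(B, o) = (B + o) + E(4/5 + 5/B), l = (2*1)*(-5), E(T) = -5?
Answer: -14014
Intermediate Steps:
l = -10 (l = 2*(-5) = -10)
S(B, o) = -5 + B + o (S(B, o) = (B + o) - 5 = -5 + B + o)
((S(-3, l) - 1*(-180)) - 71)*(-154) = (((-5 - 3 - 10) - 1*(-180)) - 71)*(-154) = ((-18 + 180) - 71)*(-154) = (162 - 71)*(-154) = 91*(-154) = -14014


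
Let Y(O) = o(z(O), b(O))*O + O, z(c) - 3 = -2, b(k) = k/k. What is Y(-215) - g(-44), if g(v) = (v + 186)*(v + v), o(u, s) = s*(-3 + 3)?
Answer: 12281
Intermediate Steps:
b(k) = 1
z(c) = 1 (z(c) = 3 - 2 = 1)
o(u, s) = 0 (o(u, s) = s*0 = 0)
g(v) = 2*v*(186 + v) (g(v) = (186 + v)*(2*v) = 2*v*(186 + v))
Y(O) = O (Y(O) = 0*O + O = 0 + O = O)
Y(-215) - g(-44) = -215 - 2*(-44)*(186 - 44) = -215 - 2*(-44)*142 = -215 - 1*(-12496) = -215 + 12496 = 12281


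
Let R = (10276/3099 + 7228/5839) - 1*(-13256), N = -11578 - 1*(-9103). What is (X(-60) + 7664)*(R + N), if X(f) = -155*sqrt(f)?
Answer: 1495746504946928/18095061 - 60501228670870*I*sqrt(15)/18095061 ≈ 8.266e+7 - 1.2949e+7*I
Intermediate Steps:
N = -2475 (N = -11578 + 9103 = -2475)
R = 239950529752/18095061 (R = (10276*(1/3099) + 7228*(1/5839)) + 13256 = (10276/3099 + 7228/5839) + 13256 = 82401136/18095061 + 13256 = 239950529752/18095061 ≈ 13261.)
(X(-60) + 7664)*(R + N) = (-310*I*sqrt(15) + 7664)*(239950529752/18095061 - 2475) = (-310*I*sqrt(15) + 7664)*(195165253777/18095061) = (7664 - 310*I*sqrt(15))*(195165253777/18095061) = 1495746504946928/18095061 - 60501228670870*I*sqrt(15)/18095061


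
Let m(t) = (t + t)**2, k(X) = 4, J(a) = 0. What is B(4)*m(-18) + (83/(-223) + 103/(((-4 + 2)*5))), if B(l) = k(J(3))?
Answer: 11536521/2230 ≈ 5173.3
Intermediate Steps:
B(l) = 4
m(t) = 4*t**2 (m(t) = (2*t)**2 = 4*t**2)
B(4)*m(-18) + (83/(-223) + 103/(((-4 + 2)*5))) = 4*(4*(-18)**2) + (83/(-223) + 103/(((-4 + 2)*5))) = 4*(4*324) + (83*(-1/223) + 103/((-2*5))) = 4*1296 + (-83/223 + 103/(-10)) = 5184 + (-83/223 + 103*(-1/10)) = 5184 + (-83/223 - 103/10) = 5184 - 23799/2230 = 11536521/2230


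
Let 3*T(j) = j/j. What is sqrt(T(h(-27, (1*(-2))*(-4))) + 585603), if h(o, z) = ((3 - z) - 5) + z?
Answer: sqrt(5270430)/3 ≈ 765.25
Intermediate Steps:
h(o, z) = -2 (h(o, z) = (-2 - z) + z = -2)
T(j) = 1/3 (T(j) = (j/j)/3 = (1/3)*1 = 1/3)
sqrt(T(h(-27, (1*(-2))*(-4))) + 585603) = sqrt(1/3 + 585603) = sqrt(1756810/3) = sqrt(5270430)/3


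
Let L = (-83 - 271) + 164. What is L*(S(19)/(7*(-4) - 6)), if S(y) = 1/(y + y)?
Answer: 5/34 ≈ 0.14706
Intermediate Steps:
S(y) = 1/(2*y)
L = -190 (L = -354 + 164 = -190)
L*(S(19)/(7*(-4) - 6)) = -190*(½)/19/(7*(-4) - 6) = -190*(½)*(1/19)/(-28 - 6) = -5/(-34) = -5*(-1)/34 = -190*(-1/1292) = 5/34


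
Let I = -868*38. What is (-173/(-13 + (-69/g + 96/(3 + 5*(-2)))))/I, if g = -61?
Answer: -10553/51473888 ≈ -0.00020502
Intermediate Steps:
I = -32984
(-173/(-13 + (-69/g + 96/(3 + 5*(-2)))))/I = -173/(-13 + (-69/(-61) + 96/(3 + 5*(-2))))/(-32984) = -173/(-13 + (-69*(-1/61) + 96/(3 - 10)))*(-1/32984) = -173/(-13 + (69/61 + 96/(-7)))*(-1/32984) = -173/(-13 + (69/61 + 96*(-1/7)))*(-1/32984) = -173/(-13 + (69/61 - 96/7))*(-1/32984) = -173/(-13 - 5373/427)*(-1/32984) = -173/(-10924/427)*(-1/32984) = -173*(-427/10924)*(-1/32984) = (73871/10924)*(-1/32984) = -10553/51473888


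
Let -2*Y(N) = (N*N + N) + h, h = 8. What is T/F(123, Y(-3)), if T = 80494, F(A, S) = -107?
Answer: -80494/107 ≈ -752.28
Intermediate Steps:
Y(N) = -4 - N/2 - N²/2 (Y(N) = -((N*N + N) + 8)/2 = -((N² + N) + 8)/2 = -((N + N²) + 8)/2 = -(8 + N + N²)/2 = -4 - N/2 - N²/2)
T/F(123, Y(-3)) = 80494/(-107) = 80494*(-1/107) = -80494/107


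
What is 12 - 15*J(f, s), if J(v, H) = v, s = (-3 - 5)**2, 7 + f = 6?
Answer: 27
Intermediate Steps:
f = -1 (f = -7 + 6 = -1)
s = 64 (s = (-8)**2 = 64)
12 - 15*J(f, s) = 12 - 15*(-1) = 12 + 15 = 27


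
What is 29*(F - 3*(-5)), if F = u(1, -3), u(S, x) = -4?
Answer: 319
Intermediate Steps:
F = -4
29*(F - 3*(-5)) = 29*(-4 - 3*(-5)) = 29*(-4 + 15) = 29*11 = 319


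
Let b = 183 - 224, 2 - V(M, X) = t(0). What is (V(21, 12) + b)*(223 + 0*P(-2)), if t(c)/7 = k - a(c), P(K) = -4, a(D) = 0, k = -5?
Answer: -892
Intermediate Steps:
t(c) = -35 (t(c) = 7*(-5 - 1*0) = 7*(-5 + 0) = 7*(-5) = -35)
V(M, X) = 37 (V(M, X) = 2 - 1*(-35) = 2 + 35 = 37)
b = -41
(V(21, 12) + b)*(223 + 0*P(-2)) = (37 - 41)*(223 + 0*(-4)) = -4*(223 + 0) = -4*223 = -892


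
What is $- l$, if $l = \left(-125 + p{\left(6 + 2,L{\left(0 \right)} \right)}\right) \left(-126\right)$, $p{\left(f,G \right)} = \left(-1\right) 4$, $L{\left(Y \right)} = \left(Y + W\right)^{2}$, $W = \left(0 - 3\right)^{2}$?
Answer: $-16254$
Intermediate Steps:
$W = 9$ ($W = \left(-3\right)^{2} = 9$)
$L{\left(Y \right)} = \left(9 + Y\right)^{2}$ ($L{\left(Y \right)} = \left(Y + 9\right)^{2} = \left(9 + Y\right)^{2}$)
$p{\left(f,G \right)} = -4$
$l = 16254$ ($l = \left(-125 - 4\right) \left(-126\right) = \left(-129\right) \left(-126\right) = 16254$)
$- l = \left(-1\right) 16254 = -16254$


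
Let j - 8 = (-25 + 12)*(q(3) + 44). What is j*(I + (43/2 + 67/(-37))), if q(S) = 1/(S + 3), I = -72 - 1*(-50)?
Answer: 193629/148 ≈ 1308.3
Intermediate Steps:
I = -22 (I = -72 + 50 = -22)
q(S) = 1/(3 + S)
j = -3397/6 (j = 8 + (-25 + 12)*(1/(3 + 3) + 44) = 8 - 13*(1/6 + 44) = 8 - 13*(⅙ + 44) = 8 - 13*265/6 = 8 - 3445/6 = -3397/6 ≈ -566.17)
j*(I + (43/2 + 67/(-37))) = -3397*(-22 + (43/2 + 67/(-37)))/6 = -3397*(-22 + (43*(½) + 67*(-1/37)))/6 = -3397*(-22 + (43/2 - 67/37))/6 = -3397*(-22 + 1457/74)/6 = -3397/6*(-171/74) = 193629/148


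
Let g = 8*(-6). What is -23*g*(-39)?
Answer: -43056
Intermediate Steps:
g = -48
-23*g*(-39) = -23*(-48)*(-39) = 1104*(-39) = -43056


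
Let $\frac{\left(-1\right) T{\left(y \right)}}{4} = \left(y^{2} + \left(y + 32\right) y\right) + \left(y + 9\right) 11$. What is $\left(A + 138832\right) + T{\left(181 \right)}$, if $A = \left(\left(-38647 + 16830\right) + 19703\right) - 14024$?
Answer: $-170922$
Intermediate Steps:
$T{\left(y \right)} = -396 - 44 y - 4 y^{2} - 4 y \left(32 + y\right)$ ($T{\left(y \right)} = - 4 \left(\left(y^{2} + \left(y + 32\right) y\right) + \left(y + 9\right) 11\right) = - 4 \left(\left(y^{2} + \left(32 + y\right) y\right) + \left(9 + y\right) 11\right) = - 4 \left(\left(y^{2} + y \left(32 + y\right)\right) + \left(99 + 11 y\right)\right) = - 4 \left(99 + y^{2} + 11 y + y \left(32 + y\right)\right) = -396 - 44 y - 4 y^{2} - 4 y \left(32 + y\right)$)
$A = -16138$ ($A = \left(-21817 + 19703\right) - 14024 = -2114 - 14024 = -16138$)
$\left(A + 138832\right) + T{\left(181 \right)} = \left(-16138 + 138832\right) - \left(31528 + 262088\right) = 122694 - 293616 = -170922$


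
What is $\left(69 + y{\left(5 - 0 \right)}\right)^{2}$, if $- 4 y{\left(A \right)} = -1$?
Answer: $\frac{76729}{16} \approx 4795.6$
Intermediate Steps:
$y{\left(A \right)} = \frac{1}{4}$ ($y{\left(A \right)} = \left(- \frac{1}{4}\right) \left(-1\right) = \frac{1}{4}$)
$\left(69 + y{\left(5 - 0 \right)}\right)^{2} = \left(69 + \frac{1}{4}\right)^{2} = \left(\frac{277}{4}\right)^{2} = \frac{76729}{16}$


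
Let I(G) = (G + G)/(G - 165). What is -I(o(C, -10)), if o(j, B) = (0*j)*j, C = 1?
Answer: 0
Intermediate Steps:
o(j, B) = 0 (o(j, B) = 0*j = 0)
I(G) = 2*G/(-165 + G) (I(G) = (2*G)/(-165 + G) = 2*G/(-165 + G))
-I(o(C, -10)) = -2*0/(-165 + 0) = -2*0/(-165) = -2*0*(-1)/165 = -1*0 = 0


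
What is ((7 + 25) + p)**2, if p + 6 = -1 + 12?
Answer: 1369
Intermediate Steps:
p = 5 (p = -6 + (-1 + 12) = -6 + 11 = 5)
((7 + 25) + p)**2 = ((7 + 25) + 5)**2 = (32 + 5)**2 = 37**2 = 1369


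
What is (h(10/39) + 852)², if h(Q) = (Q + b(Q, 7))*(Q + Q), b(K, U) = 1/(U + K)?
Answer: 134560181519695936/185281176249 ≈ 7.2625e+5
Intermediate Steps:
b(K, U) = 1/(K + U)
h(Q) = 2*Q*(Q + 1/(7 + Q)) (h(Q) = (Q + 1/(Q + 7))*(Q + Q) = (Q + 1/(7 + Q))*(2*Q) = 2*Q*(Q + 1/(7 + Q)))
(h(10/39) + 852)² = (2*(10/39)*(1 + (10/39)*(7 + 10/39))/(7 + 10/39) + 852)² = (2*(10*(1/39))*(1 + (10*(1/39))*(7 + 10*(1/39)))/(7 + 10*(1/39)) + 852)² = (2*(10/39)*(1 + 10*(7 + 10/39)/39)/(7 + 10/39) + 852)² = (2*(10/39)*(1 + (10/39)*(283/39))/(283/39) + 852)² = (2*(10/39)*(39/283)*(1 + 2830/1521) + 852)² = (2*(10/39)*(39/283)*(4351/1521) + 852)² = (87020/430443 + 852)² = (366824456/430443)² = 134560181519695936/185281176249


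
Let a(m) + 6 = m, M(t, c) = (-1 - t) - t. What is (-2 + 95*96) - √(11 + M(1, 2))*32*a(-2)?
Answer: 9118 + 512*√2 ≈ 9842.1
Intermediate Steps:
M(t, c) = -1 - 2*t
a(m) = -6 + m
(-2 + 95*96) - √(11 + M(1, 2))*32*a(-2) = (-2 + 95*96) - √(11 + (-1 - 2*1))*32*(-6 - 2) = (-2 + 9120) - √(11 + (-1 - 2))*32*(-8) = 9118 - √(11 - 3)*32*(-8) = 9118 - √8*32*(-8) = 9118 - (2*√2)*32*(-8) = 9118 - 64*√2*(-8) = 9118 - (-512)*√2 = 9118 + 512*√2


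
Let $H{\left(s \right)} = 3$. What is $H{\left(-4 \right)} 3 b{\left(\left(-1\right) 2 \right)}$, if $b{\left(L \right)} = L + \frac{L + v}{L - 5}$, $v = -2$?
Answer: $- \frac{90}{7} \approx -12.857$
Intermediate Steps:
$b{\left(L \right)} = L + \frac{-2 + L}{-5 + L}$ ($b{\left(L \right)} = L + \frac{L - 2}{L - 5} = L + \frac{-2 + L}{-5 + L}$)
$H{\left(-4 \right)} 3 b{\left(\left(-1\right) 2 \right)} = 3 \cdot 3 \frac{-2 + \left(\left(-1\right) 2\right)^{2} - 4 \left(\left(-1\right) 2\right)}{-5 - 2} = 9 \frac{-2 + \left(-2\right)^{2} - -8}{-5 - 2} = 9 \frac{-2 + 4 + 8}{-7} = 9 \left(\left(- \frac{1}{7}\right) 10\right) = 9 \left(- \frac{10}{7}\right) = - \frac{90}{7}$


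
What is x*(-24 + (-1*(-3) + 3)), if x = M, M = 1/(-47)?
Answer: 18/47 ≈ 0.38298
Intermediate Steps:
M = -1/47 ≈ -0.021277
x = -1/47 ≈ -0.021277
x*(-24 + (-1*(-3) + 3)) = -(-24 + (-1*(-3) + 3))/47 = -(-24 + (3 + 3))/47 = -(-24 + 6)/47 = -1/47*(-18) = 18/47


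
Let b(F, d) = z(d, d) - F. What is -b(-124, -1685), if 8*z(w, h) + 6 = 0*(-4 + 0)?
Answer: -493/4 ≈ -123.25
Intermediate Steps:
z(w, h) = -3/4 (z(w, h) = -3/4 + (0*(-4 + 0))/8 = -3/4 + (0*(-4))/8 = -3/4 + (1/8)*0 = -3/4 + 0 = -3/4)
b(F, d) = -3/4 - F
-b(-124, -1685) = -(-3/4 - 1*(-124)) = -(-3/4 + 124) = -1*493/4 = -493/4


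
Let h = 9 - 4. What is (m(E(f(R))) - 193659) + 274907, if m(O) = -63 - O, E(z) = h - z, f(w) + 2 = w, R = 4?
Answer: 81182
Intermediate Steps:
h = 5
f(w) = -2 + w
E(z) = 5 - z
(m(E(f(R))) - 193659) + 274907 = ((-63 - (5 - (-2 + 4))) - 193659) + 274907 = ((-63 - (5 - 1*2)) - 193659) + 274907 = ((-63 - (5 - 2)) - 193659) + 274907 = ((-63 - 1*3) - 193659) + 274907 = ((-63 - 3) - 193659) + 274907 = (-66 - 193659) + 274907 = -193725 + 274907 = 81182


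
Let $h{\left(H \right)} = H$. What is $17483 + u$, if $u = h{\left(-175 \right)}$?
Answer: $17308$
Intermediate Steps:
$u = -175$
$17483 + u = 17483 - 175 = 17308$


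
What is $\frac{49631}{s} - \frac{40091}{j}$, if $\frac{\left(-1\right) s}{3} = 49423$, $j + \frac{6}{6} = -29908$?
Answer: $\frac{405439900}{403143411} \approx 1.0057$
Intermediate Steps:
$j = -29909$ ($j = -1 - 29908 = -29909$)
$s = -148269$ ($s = \left(-3\right) 49423 = -148269$)
$\frac{49631}{s} - \frac{40091}{j} = \frac{49631}{-148269} - \frac{40091}{-29909} = 49631 \left(- \frac{1}{148269}\right) - - \frac{40091}{29909} = - \frac{49631}{148269} + \frac{40091}{29909} = \frac{405439900}{403143411}$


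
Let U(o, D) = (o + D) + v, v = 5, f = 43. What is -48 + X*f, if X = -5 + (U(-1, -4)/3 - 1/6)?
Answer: -1621/6 ≈ -270.17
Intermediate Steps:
U(o, D) = 5 + D + o (U(o, D) = (o + D) + 5 = (D + o) + 5 = 5 + D + o)
X = -31/6 (X = -5 + ((5 - 4 - 1)/3 - 1/6) = -5 + (0*(1/3) - 1*1/6) = -5 + (0 - 1/6) = -5 - 1/6 = -31/6 ≈ -5.1667)
-48 + X*f = -48 - 31/6*43 = -48 - 1333/6 = -1621/6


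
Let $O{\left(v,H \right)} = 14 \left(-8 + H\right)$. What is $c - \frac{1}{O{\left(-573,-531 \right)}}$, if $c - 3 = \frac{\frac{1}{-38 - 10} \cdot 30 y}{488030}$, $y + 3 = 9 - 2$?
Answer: $\frac{2209698461}{736534876} \approx 3.0001$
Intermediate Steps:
$y = 4$ ($y = -3 + \left(9 - 2\right) = -3 + 7 = 4$)
$O{\left(v,H \right)} = -112 + 14 H$
$c = \frac{585635}{195212}$ ($c = 3 + \frac{\frac{1}{-38 - 10} \cdot 30 \cdot 4}{488030} = 3 + \frac{1}{-48} \cdot 30 \cdot 4 \cdot \frac{1}{488030} = 3 + \left(- \frac{1}{48}\right) 30 \cdot 4 \cdot \frac{1}{488030} = 3 + \left(- \frac{5}{8}\right) 4 \cdot \frac{1}{488030} = 3 - \frac{1}{195212} = \frac{585635}{195212} \approx 3.0$)
$c - \frac{1}{O{\left(-573,-531 \right)}} = \frac{585635}{195212} - \frac{1}{-112 + 14 \left(-531\right)} = \frac{585635}{195212} - \frac{1}{-112 - 7434} = \frac{585635}{195212} - \frac{1}{-7546} = \frac{585635}{195212} - - \frac{1}{7546} = \frac{585635}{195212} + \frac{1}{7546} = \frac{2209698461}{736534876}$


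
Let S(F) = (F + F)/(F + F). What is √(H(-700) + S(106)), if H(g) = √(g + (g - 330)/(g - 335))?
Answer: √(4761 + 69*I*√3327962)/69 ≈ 3.7052 + 3.5677*I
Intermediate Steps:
S(F) = 1 (S(F) = (2*F)/((2*F)) = (2*F)*(1/(2*F)) = 1)
H(g) = √(g + (-330 + g)/(-335 + g))
√(H(-700) + S(106)) = √(√((-330 - 700 - 700*(-335 - 700))/(-335 - 700)) + 1) = √(√((-330 - 700 - 700*(-1035))/(-1035)) + 1) = √(√(-(-330 - 700 + 724500)/1035) + 1) = √(√(-1/1035*723470) + 1) = √(√(-144694/207) + 1) = √(I*√3327962/69 + 1) = √(1 + I*√3327962/69)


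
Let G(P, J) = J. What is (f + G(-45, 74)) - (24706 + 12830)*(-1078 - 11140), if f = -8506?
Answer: 458606416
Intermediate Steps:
(f + G(-45, 74)) - (24706 + 12830)*(-1078 - 11140) = (-8506 + 74) - (24706 + 12830)*(-1078 - 11140) = -8432 - 37536*(-12218) = -8432 - 1*(-458614848) = -8432 + 458614848 = 458606416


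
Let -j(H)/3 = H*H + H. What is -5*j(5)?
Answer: 450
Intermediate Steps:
j(H) = -3*H - 3*H² (j(H) = -3*(H*H + H) = -3*(H² + H) = -3*(H + H²) = -3*H - 3*H²)
-5*j(5) = -(-15)*5*(1 + 5) = -(-15)*5*6 = -5*(-90) = 450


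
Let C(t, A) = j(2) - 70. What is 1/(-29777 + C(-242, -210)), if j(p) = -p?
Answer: -1/29849 ≈ -3.3502e-5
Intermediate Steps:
C(t, A) = -72 (C(t, A) = -1*2 - 70 = -2 - 70 = -72)
1/(-29777 + C(-242, -210)) = 1/(-29777 - 72) = 1/(-29849) = -1/29849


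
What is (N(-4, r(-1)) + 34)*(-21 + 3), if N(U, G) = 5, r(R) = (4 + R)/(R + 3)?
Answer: -702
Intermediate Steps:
r(R) = (4 + R)/(3 + R)
(N(-4, r(-1)) + 34)*(-21 + 3) = (5 + 34)*(-21 + 3) = 39*(-18) = -702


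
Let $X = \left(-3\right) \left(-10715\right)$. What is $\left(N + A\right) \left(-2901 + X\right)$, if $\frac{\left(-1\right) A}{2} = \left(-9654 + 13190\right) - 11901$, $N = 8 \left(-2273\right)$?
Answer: $-42520776$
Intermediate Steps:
$N = -18184$
$A = 16730$ ($A = - 2 \left(\left(-9654 + 13190\right) - 11901\right) = - 2 \left(3536 - 11901\right) = \left(-2\right) \left(-8365\right) = 16730$)
$X = 32145$
$\left(N + A\right) \left(-2901 + X\right) = \left(-18184 + 16730\right) \left(-2901 + 32145\right) = \left(-1454\right) 29244 = -42520776$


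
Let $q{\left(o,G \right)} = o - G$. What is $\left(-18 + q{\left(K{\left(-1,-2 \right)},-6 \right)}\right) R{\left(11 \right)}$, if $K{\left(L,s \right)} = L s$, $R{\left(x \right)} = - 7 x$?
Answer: $770$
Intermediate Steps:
$\left(-18 + q{\left(K{\left(-1,-2 \right)},-6 \right)}\right) R{\left(11 \right)} = \left(-18 - -8\right) \left(\left(-7\right) 11\right) = \left(-18 + \left(2 + 6\right)\right) \left(-77\right) = \left(-18 + 8\right) \left(-77\right) = \left(-10\right) \left(-77\right) = 770$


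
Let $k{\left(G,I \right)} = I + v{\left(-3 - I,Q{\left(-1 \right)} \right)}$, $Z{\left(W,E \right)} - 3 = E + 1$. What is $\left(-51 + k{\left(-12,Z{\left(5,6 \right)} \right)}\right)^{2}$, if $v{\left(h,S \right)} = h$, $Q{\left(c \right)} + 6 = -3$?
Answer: $2916$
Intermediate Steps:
$Q{\left(c \right)} = -9$ ($Q{\left(c \right)} = -6 - 3 = -9$)
$Z{\left(W,E \right)} = 4 + E$ ($Z{\left(W,E \right)} = 3 + \left(E + 1\right) = 3 + \left(1 + E\right) = 4 + E$)
$k{\left(G,I \right)} = -3$ ($k{\left(G,I \right)} = I - \left(3 + I\right) = -3$)
$\left(-51 + k{\left(-12,Z{\left(5,6 \right)} \right)}\right)^{2} = \left(-51 - 3\right)^{2} = \left(-54\right)^{2} = 2916$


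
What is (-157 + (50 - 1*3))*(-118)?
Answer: 12980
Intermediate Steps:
(-157 + (50 - 1*3))*(-118) = (-157 + (50 - 3))*(-118) = (-157 + 47)*(-118) = -110*(-118) = 12980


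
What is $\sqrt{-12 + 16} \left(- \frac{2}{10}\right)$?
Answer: $- \frac{2}{5} \approx -0.4$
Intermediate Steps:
$\sqrt{-12 + 16} \left(- \frac{2}{10}\right) = \sqrt{4} \left(\left(-2\right) \frac{1}{10}\right) = 2 \left(- \frac{1}{5}\right) = - \frac{2}{5}$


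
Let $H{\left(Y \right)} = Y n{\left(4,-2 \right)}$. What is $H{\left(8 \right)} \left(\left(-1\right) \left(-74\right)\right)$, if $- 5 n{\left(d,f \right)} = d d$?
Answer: $- \frac{9472}{5} \approx -1894.4$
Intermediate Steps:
$n{\left(d,f \right)} = - \frac{d^{2}}{5}$ ($n{\left(d,f \right)} = - \frac{d d}{5} = - \frac{d^{2}}{5}$)
$H{\left(Y \right)} = - \frac{16 Y}{5}$ ($H{\left(Y \right)} = Y \left(- \frac{4^{2}}{5}\right) = Y \left(\left(- \frac{1}{5}\right) 16\right) = Y \left(- \frac{16}{5}\right) = - \frac{16 Y}{5}$)
$H{\left(8 \right)} \left(\left(-1\right) \left(-74\right)\right) = \left(- \frac{16}{5}\right) 8 \left(\left(-1\right) \left(-74\right)\right) = \left(- \frac{128}{5}\right) 74 = - \frac{9472}{5}$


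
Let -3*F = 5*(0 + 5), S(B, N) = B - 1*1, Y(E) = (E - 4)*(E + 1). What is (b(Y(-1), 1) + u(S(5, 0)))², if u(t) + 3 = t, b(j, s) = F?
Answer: 484/9 ≈ 53.778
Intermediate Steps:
Y(E) = (1 + E)*(-4 + E) (Y(E) = (-4 + E)*(1 + E) = (1 + E)*(-4 + E))
S(B, N) = -1 + B (S(B, N) = B - 1 = -1 + B)
F = -25/3 (F = -5*(0 + 5)/3 = -5*5/3 = -⅓*25 = -25/3 ≈ -8.3333)
b(j, s) = -25/3
u(t) = -3 + t
(b(Y(-1), 1) + u(S(5, 0)))² = (-25/3 + (-3 + (-1 + 5)))² = (-25/3 + (-3 + 4))² = (-25/3 + 1)² = (-22/3)² = 484/9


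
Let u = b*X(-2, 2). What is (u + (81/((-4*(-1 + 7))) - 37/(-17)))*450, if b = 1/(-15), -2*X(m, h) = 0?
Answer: -36675/68 ≈ -539.34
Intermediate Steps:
X(m, h) = 0 (X(m, h) = -½*0 = 0)
b = -1/15 ≈ -0.066667
u = 0 (u = -1/15*0 = 0)
(u + (81/((-4*(-1 + 7))) - 37/(-17)))*450 = (0 + (81/((-4*(-1 + 7))) - 37/(-17)))*450 = (0 + (81/((-4*6)) - 37*(-1/17)))*450 = (0 + (81/(-24) + 37/17))*450 = (0 + (81*(-1/24) + 37/17))*450 = (0 + (-27/8 + 37/17))*450 = (0 - 163/136)*450 = -163/136*450 = -36675/68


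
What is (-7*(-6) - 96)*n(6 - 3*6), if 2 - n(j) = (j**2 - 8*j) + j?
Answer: 12204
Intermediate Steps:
n(j) = 2 - j**2 + 7*j (n(j) = 2 - ((j**2 - 8*j) + j) = 2 - (j**2 - 7*j) = 2 + (-j**2 + 7*j) = 2 - j**2 + 7*j)
(-7*(-6) - 96)*n(6 - 3*6) = (-7*(-6) - 96)*(2 - (6 - 3*6)**2 + 7*(6 - 3*6)) = (42 - 96)*(2 - (6 - 18)**2 + 7*(6 - 18)) = -54*(2 - 1*(-12)**2 + 7*(-12)) = -54*(2 - 1*144 - 84) = -54*(2 - 144 - 84) = -54*(-226) = 12204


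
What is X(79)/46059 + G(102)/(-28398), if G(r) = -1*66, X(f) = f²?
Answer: 30045302/217997247 ≈ 0.13782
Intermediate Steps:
G(r) = -66
X(79)/46059 + G(102)/(-28398) = 79²/46059 - 66/(-28398) = 6241*(1/46059) - 66*(-1/28398) = 6241/46059 + 11/4733 = 30045302/217997247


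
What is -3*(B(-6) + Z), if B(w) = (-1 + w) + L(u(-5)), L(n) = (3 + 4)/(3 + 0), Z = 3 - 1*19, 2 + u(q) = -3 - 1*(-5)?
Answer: 62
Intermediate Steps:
u(q) = 0 (u(q) = -2 + (-3 - 1*(-5)) = -2 + (-3 + 5) = -2 + 2 = 0)
Z = -16 (Z = 3 - 19 = -16)
L(n) = 7/3
B(w) = 4/3 + w (B(w) = (-1 + w) + 7/3 = 4/3 + w)
-3*(B(-6) + Z) = -3*((4/3 - 6) - 16) = -3*(-14/3 - 16) = -3*(-62/3) = 62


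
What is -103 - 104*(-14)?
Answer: 1353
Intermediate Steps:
-103 - 104*(-14) = -103 - 1*(-1456) = -103 + 1456 = 1353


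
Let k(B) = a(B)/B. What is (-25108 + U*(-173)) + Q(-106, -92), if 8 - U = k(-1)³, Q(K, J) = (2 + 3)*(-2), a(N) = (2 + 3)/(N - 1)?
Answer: -190391/8 ≈ -23799.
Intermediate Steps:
a(N) = 5/(-1 + N)
Q(K, J) = -10 (Q(K, J) = 5*(-2) = -10)
k(B) = 5/(B*(-1 + B)) (k(B) = (5/(-1 + B))/B = 5/(B*(-1 + B)))
U = -61/8 (U = 8 - (5/(-1*(-1 - 1)))³ = 8 - (5*(-1)/(-2))³ = 8 - (5*(-1)*(-½))³ = 8 - (5/2)³ = 8 - 1*125/8 = 8 - 125/8 = -61/8 ≈ -7.6250)
(-25108 + U*(-173)) + Q(-106, -92) = (-25108 - 61/8*(-173)) - 10 = (-25108 + 10553/8) - 10 = -190311/8 - 10 = -190391/8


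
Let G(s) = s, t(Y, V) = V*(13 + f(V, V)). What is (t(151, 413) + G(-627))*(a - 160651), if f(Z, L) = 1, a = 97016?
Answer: -328038425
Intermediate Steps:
t(Y, V) = 14*V (t(Y, V) = V*(13 + 1) = V*14 = 14*V)
(t(151, 413) + G(-627))*(a - 160651) = (14*413 - 627)*(97016 - 160651) = (5782 - 627)*(-63635) = 5155*(-63635) = -328038425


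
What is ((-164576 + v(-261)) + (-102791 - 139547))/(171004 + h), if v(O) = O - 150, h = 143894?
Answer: -135775/104966 ≈ -1.2935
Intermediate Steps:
v(O) = -150 + O
((-164576 + v(-261)) + (-102791 - 139547))/(171004 + h) = ((-164576 + (-150 - 261)) + (-102791 - 139547))/(171004 + 143894) = ((-164576 - 411) - 242338)/314898 = (-164987 - 242338)*(1/314898) = -407325*1/314898 = -135775/104966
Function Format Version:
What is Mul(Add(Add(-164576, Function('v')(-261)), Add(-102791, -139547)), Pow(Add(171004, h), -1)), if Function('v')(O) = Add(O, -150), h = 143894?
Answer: Rational(-135775, 104966) ≈ -1.2935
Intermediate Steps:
Function('v')(O) = Add(-150, O)
Mul(Add(Add(-164576, Function('v')(-261)), Add(-102791, -139547)), Pow(Add(171004, h), -1)) = Mul(Add(Add(-164576, Add(-150, -261)), Add(-102791, -139547)), Pow(Add(171004, 143894), -1)) = Mul(Add(Add(-164576, -411), -242338), Pow(314898, -1)) = Mul(Add(-164987, -242338), Rational(1, 314898)) = Mul(-407325, Rational(1, 314898)) = Rational(-135775, 104966)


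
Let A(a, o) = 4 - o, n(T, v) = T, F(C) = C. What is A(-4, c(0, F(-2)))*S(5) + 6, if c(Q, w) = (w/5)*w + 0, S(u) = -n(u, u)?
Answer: -10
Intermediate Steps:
S(u) = -u
c(Q, w) = w²/5 (c(Q, w) = (w/5)*w + 0 = w²/5 + 0 = w²/5)
A(-4, c(0, F(-2)))*S(5) + 6 = (4 - (-2)²/5)*(-1*5) + 6 = (4 - 4/5)*(-5) + 6 = (4 - 1*⅘)*(-5) + 6 = (4 - ⅘)*(-5) + 6 = (16/5)*(-5) + 6 = -16 + 6 = -10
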